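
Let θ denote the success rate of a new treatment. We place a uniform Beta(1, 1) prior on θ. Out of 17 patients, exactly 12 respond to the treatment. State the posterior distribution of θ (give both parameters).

The binomial likelihood is conjugate to the Beta prior: with 12 successes and 5 failures, the posterior is Beta(1+12, 1+5) = Beta(13, 6).

Posterior: Beta(13, 6)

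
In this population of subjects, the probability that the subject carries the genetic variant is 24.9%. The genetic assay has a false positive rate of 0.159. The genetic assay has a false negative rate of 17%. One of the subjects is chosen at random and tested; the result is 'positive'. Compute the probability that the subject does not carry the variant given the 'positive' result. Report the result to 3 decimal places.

Write H for 'the subject carries the genetic variant'. Prior odds H:¬H = 0.249/0.751 = 0.33156. For the 'positive' outcome, the likelihood ratio is 0.83/0.159 = 5.2201.
Posterior odds = 0.33156 × 5.2201 = 1.7308, so P(H|E) = 1.7308/(1+1.7308) = 0.634. Then P(¬H|E) = 1 − 0.634 = 0.366.

P(¬H | E) ≈ 0.366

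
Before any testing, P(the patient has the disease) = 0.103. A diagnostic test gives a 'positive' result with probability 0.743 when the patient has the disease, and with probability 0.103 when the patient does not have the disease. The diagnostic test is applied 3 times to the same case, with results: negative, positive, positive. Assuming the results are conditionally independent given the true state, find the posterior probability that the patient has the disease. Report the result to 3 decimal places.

With H the event that the patient has the disease, the joint likelihood of the observed sequence is P(data|H) = 0.257·0.743·0.743 = 0.14188 and P(data|¬H) = 0.897·0.103·0.103 = 0.0095163.
Bayes: P(H|data) = 0.103·0.14188 / (0.103·0.14188 + 0.897·0.0095163) = 0.014613/0.023149 = 0.6313.

Posterior P(H) ≈ 0.631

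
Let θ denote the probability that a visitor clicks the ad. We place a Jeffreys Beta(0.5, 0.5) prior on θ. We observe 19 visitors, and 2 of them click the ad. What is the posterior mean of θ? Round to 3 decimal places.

Posterior mean ≈ 0.125

Observing 2 successes and 17 failures updates Beta(0.5, 0.5) by adding the success and failure counts to the two shape parameters: α = 0.5+2 = 2.5, β = 0.5+17 = 17.5.
Posterior mean = α/(α+β) = 2.5/20 = 0.125.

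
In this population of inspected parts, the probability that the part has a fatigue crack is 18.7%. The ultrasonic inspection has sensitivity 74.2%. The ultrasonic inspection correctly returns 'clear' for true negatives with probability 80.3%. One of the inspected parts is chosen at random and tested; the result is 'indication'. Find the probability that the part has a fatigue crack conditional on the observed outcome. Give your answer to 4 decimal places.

P(H | E) ≈ 0.4642

Let H be the event that the part has a fatigue crack. P(H) = 0.187, so P(¬H) = 0.813. With E the 'indication' result, P(E|H) = 0.742 and P(E|¬H) = 0.197.
P(E) = 0.742·0.187 + 0.197·0.813 = 0.13875 + 0.16016 = 0.29891.
By Bayes' theorem, P(H|E) = 0.13875 / 0.29891 = 0.4642.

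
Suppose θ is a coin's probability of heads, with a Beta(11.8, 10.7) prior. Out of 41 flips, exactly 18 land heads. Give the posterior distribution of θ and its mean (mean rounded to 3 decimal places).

Observing 18 successes and 23 failures updates Beta(11.8, 10.7) by adding the success and failure counts to the two shape parameters: α = 11.8+18 = 29.8, β = 10.7+23 = 33.7.
Posterior mean = α/(α+β) = 29.8/63.5 = 0.469.

Posterior: Beta(29.8, 33.7); mean ≈ 0.469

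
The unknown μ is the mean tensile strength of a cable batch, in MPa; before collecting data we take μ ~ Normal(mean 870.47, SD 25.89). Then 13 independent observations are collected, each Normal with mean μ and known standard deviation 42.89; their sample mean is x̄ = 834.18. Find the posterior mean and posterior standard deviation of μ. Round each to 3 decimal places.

Posterior mean ≈ 840.506; posterior SD ≈ 10.809

With known σ, the Normal prior is conjugate. Weight on the data is w = (n/σ²)/(n/σ² + 1/τ₀²) = 0.00706694/(0.00706694+0.00149189) = 0.82569.
Posterior mean = w·x̄ + (1−w)·μ₀ = 0.82569·834.18 + 0.17431·870.47 = 840.506. Posterior variance = 1/(0.00706694+0.00149189) = 116.838, so SD = 10.809.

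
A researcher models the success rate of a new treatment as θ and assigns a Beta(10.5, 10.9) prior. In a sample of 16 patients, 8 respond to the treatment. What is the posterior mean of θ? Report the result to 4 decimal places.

Observing 8 successes and 8 failures updates Beta(10.5, 10.9) by adding the success and failure counts to the two shape parameters: α = 10.5+8 = 18.5, β = 10.9+8 = 18.9.
Posterior mean = α/(α+β) = 18.5/37.4 = 0.4947.

Posterior mean ≈ 0.4947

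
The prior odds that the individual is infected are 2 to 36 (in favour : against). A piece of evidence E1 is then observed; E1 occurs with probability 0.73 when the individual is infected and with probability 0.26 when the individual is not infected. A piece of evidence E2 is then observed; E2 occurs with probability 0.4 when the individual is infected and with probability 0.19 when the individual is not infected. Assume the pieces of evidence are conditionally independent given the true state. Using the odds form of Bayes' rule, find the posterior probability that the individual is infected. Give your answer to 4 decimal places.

Prior odds = 2/36 = 0.055556. In log-odds, ln(0.055556) = -2.8904.
Add log likelihood ratios: ln(2.8077) + ln(2.1053) = 1.7768.
Posterior log-odds = -1.1136, so posterior odds = exp(-1.1136) = 0.32839. Converting, P(H|E) = 0.32839/1.3284 = 0.2472.

Posterior probability ≈ 0.2472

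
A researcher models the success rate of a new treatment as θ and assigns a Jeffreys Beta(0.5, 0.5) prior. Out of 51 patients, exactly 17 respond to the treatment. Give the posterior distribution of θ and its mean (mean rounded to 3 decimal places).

The binomial likelihood is conjugate to the Beta prior: with 17 successes and 34 failures, the posterior is Beta(0.5+17, 0.5+34) = Beta(17.5, 34.5).
E[θ | data] = 17.5/(17.5+34.5) = 0.337.

Posterior: Beta(17.5, 34.5); mean ≈ 0.337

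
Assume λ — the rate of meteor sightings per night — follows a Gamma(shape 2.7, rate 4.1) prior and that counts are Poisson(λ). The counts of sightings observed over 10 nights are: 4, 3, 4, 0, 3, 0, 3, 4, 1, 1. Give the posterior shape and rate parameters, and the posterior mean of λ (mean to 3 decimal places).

Posterior: Gamma(shape=25.7, rate=14.1); mean ≈ 1.823

The Poisson likelihood adds the total count to the shape and the number of exposure periods to the rate. Here ∑xᵢ = 23 and n = 10, so shape 2.7→25.7 and rate 4.1→14.1.
E[λ | data] = 25.7/14.1 = 1.823.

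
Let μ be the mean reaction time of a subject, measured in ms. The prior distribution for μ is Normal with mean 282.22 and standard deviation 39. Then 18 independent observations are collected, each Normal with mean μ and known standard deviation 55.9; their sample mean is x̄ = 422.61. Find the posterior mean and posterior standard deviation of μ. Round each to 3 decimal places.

Prior precision 1/τ₀² = 1/39² = 0.00065746; data precision n/σ² = 18/55.9² = 0.00576035.
Posterior precision = 0.00065746 + 0.00576035 = 0.00641781, giving posterior SD = 1/√0.00641781 = 12.483.
Posterior mean = (0.00065746·282.22 + 0.00576035·422.61) / 0.00641781 = 408.228.

Posterior mean ≈ 408.228; posterior SD ≈ 12.483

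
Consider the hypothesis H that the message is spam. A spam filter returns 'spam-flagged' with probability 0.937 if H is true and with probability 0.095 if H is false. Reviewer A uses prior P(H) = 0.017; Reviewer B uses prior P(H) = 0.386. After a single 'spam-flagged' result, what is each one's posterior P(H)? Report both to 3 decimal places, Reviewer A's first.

The likelihood ratio for a 'spam-flagged' result is 0.937/0.095 = 9.8632.
Reviewer A: prior odds 0.017/0.983 = 0.017294; posterior odds 0.17057; posterior probability 0.146.
Reviewer B: prior odds 0.386/0.614 = 0.62866; posterior odds 6.2006; posterior probability 0.861.

Reviewer A: 0.146; Reviewer B: 0.861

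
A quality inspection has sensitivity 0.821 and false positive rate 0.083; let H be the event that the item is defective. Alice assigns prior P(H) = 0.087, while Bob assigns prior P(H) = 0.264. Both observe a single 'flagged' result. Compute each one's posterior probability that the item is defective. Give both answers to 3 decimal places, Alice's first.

The likelihood ratio for a 'flagged' result is 0.821/0.083 = 9.8916.
Alice: prior odds 0.087/0.913 = 0.095290; posterior odds 0.94257; posterior probability 0.485.
Bob: prior odds 0.264/0.736 = 0.35870; posterior odds 3.5481; posterior probability 0.780.

Alice: 0.485; Bob: 0.780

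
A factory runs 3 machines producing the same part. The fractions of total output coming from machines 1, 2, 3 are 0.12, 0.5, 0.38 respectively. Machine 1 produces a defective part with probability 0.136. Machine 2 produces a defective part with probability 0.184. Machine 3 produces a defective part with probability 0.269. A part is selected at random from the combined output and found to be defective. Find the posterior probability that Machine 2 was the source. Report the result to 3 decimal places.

Tabulate prior·likelihood by source: [1] prior 0.12, lik 0.136, product 0.01632; [2] prior 0.5, lik 0.184, product 0.09200; [3] prior 0.38, lik 0.269, product 0.1022.
Normalizing constant = 0.21054; the posterior for Machine 2 is its product over the sum, 0.09200/0.21054 = 0.437.

Posterior probability ≈ 0.437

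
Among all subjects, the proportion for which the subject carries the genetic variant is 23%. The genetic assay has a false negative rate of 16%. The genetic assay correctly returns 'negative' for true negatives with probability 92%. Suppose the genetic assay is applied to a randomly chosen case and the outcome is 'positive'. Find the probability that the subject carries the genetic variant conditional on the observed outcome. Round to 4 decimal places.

P(H | E) ≈ 0.7582

Write H for 'the subject carries the genetic variant'. Prior odds H:¬H = 0.23/0.77 = 0.29870. For the 'positive' outcome, the likelihood ratio is 0.84/0.08 = 10.500.
Posterior odds = 0.29870 × 10.500 = 3.1364, so P(H|E) = 3.1364/(1+3.1364) = 0.7582.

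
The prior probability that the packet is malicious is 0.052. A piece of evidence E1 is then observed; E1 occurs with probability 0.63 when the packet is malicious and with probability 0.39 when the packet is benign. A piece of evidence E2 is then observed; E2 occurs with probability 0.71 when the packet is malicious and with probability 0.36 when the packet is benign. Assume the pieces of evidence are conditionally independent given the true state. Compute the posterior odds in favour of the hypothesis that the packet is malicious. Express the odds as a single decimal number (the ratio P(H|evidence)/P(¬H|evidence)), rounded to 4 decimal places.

Posterior odds ≈ 0.1748

Prior odds = 0.052/(1−0.052) = 0.054852. In log-odds, ln(0.054852) = -2.9031.
Add log likelihood ratios: ln(1.6154) + ln(1.9722) = 1.1587.
Posterior log-odds = -1.7444, so posterior odds = exp(-1.7444) = 0.17475.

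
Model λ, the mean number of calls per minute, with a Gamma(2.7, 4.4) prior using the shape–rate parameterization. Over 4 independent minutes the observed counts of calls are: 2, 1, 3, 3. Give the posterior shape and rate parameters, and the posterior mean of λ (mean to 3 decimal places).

Posterior: Gamma(shape=11.7, rate=8.4); mean ≈ 1.393

Total count ∑xᵢ = 9 over n = 4 minutes.
Gamma is conjugate to the Poisson likelihood: posterior is Gamma(shape = 2.7+9 = 11.7, rate = 4.4+4 = 8.4).
E[λ | data] = 11.7/8.4 = 1.393.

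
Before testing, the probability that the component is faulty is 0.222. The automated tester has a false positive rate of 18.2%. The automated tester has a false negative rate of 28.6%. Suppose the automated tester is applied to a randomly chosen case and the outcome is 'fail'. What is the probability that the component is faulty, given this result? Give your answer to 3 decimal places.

Let H be the event that the component is faulty. P(H) = 0.222, so P(¬H) = 0.778. With E the 'fail' result, P(E|H) = 0.714 and P(E|¬H) = 0.182.
P(E) = 0.714·0.222 + 0.182·0.778 = 0.15851 + 0.14160 = 0.30010.
By Bayes' theorem, P(H|E) = 0.15851 / 0.30010 = 0.528.

P(H | E) ≈ 0.528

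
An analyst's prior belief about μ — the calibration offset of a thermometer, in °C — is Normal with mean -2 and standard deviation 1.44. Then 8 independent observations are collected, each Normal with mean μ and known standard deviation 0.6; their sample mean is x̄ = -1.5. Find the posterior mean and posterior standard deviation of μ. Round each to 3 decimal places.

With known σ, the Normal prior is conjugate. Weight on the data is w = (n/σ²)/(n/σ² + 1/τ₀²) = 22.2222/(22.2222+0.482253) = 0.97876.
Posterior mean = w·x̄ + (1−w)·μ₀ = 0.97876·-1.5 + 0.021240·-2 = -1.511. Posterior variance = 1/(22.2222+0.482253) = 0.0440442, so SD = 0.210.

Posterior mean ≈ -1.511; posterior SD ≈ 0.210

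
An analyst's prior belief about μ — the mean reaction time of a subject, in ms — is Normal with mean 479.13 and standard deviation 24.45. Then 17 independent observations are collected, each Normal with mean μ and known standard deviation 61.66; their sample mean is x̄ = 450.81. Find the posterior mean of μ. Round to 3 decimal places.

Prior precision 1/τ₀² = 1/24.45² = 0.00167279; data precision n/σ² = 17/61.66² = 0.00447138.
Posterior precision = 0.00167279 + 0.00447138 = 0.00614418.
Posterior mean = (0.00167279·479.13 + 0.00447138·450.81) / 0.00614418 = 458.520.

Posterior mean ≈ 458.520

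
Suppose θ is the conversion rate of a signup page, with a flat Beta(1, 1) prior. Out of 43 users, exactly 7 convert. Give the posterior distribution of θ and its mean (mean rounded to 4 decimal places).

Observing 7 successes and 36 failures updates Beta(1, 1) by adding the success and failure counts to the two shape parameters: α = 1+7 = 8, β = 1+36 = 37.
E[θ | data] = 8/(8+37) = 0.1778.

Posterior: Beta(8, 37); mean ≈ 0.1778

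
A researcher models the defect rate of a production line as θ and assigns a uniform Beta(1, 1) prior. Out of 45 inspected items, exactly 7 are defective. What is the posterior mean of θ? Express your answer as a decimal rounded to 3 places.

Posterior mean ≈ 0.170

Observing 7 successes and 38 failures updates Beta(1, 1) by adding the success and failure counts to the two shape parameters: α = 1+7 = 8, β = 1+38 = 39.
E[θ | data] = 8/(8+39) = 0.170.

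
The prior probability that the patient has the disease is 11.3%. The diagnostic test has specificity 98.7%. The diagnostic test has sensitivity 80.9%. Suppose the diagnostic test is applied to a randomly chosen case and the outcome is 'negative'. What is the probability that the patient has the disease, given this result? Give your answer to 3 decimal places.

P(H | E) ≈ 0.024

Let H be the event that the patient has the disease. P(H) = 0.113, so P(¬H) = 0.887. With E the 'negative' result, P(E|H) = 0.191 and P(E|¬H) = 0.987.
P(E) = 0.191·0.113 + 0.987·0.887 = 0.021583 + 0.87547 = 0.89705.
By Bayes' theorem, P(H|E) = 0.021583 / 0.89705 = 0.024.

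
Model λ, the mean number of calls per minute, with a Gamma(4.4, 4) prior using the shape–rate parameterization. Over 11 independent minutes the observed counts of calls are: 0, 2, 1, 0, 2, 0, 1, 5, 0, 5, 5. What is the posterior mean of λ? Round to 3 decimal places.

Total count ∑xᵢ = 21 over n = 11 minutes.
Gamma is conjugate to the Poisson likelihood: posterior is Gamma(shape = 4.4+21 = 25.4, rate = 4+11 = 15).
Posterior mean = shape/rate = 25.4/15 = 1.693.

Posterior mean ≈ 1.693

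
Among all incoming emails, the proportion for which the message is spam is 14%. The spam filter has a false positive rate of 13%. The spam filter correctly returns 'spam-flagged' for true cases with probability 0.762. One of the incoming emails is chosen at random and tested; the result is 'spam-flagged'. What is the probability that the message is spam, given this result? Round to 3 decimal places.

P(H | E) ≈ 0.488

Write H for 'the message is spam'. Prior odds H:¬H = 0.14/0.86 = 0.16279. For the 'spam-flagged' outcome, the likelihood ratio is 0.762/0.13 = 5.8615.
Posterior odds = 0.16279 × 5.8615 = 0.95420, so P(H|E) = 0.95420/(1+0.95420) = 0.488.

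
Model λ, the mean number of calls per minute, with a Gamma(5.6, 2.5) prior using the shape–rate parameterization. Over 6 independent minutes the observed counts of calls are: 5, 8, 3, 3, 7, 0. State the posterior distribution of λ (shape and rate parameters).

Posterior: Gamma(shape=31.6, rate=8.5)

The Poisson likelihood adds the total count to the shape and the number of exposure periods to the rate. Here ∑xᵢ = 26 and n = 6, so shape 5.6→31.6 and rate 2.5→8.5.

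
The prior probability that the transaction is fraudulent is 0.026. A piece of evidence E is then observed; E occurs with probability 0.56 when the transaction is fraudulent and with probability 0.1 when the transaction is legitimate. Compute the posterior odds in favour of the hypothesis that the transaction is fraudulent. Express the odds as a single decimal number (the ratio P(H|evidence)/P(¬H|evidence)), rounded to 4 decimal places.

Posterior odds ≈ 0.1495

Prior odds = 0.026/(1−0.026) = 0.026694. In log-odds, ln(0.026694) = -3.6233.
Add log likelihood ratio: ln(5.6000) = 1.7228.
Posterior log-odds = -1.9005, so posterior odds = exp(-1.9005) = 0.14949.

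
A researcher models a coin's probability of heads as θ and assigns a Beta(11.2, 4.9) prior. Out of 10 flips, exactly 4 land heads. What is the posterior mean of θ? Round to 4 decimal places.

The binomial likelihood is conjugate to the Beta prior: with 4 successes and 6 failures, the posterior is Beta(11.2+4, 4.9+6) = Beta(15.2, 10.9).
Posterior mean = α/(α+β) = 15.2/26.1 = 0.5824.

Posterior mean ≈ 0.5824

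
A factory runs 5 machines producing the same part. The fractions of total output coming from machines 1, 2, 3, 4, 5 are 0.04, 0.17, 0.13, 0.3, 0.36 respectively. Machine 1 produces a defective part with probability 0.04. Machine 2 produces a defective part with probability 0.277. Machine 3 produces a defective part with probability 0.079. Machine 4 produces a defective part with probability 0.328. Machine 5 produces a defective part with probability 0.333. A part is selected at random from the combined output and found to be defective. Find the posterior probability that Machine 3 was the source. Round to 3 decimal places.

Posterior probability ≈ 0.037

P(defective|M1) = 0.04; P(defective|M2) = 0.277; P(defective|M3) = 0.079; P(defective|M4) = 0.328; P(defective|M5) = 0.333.
Prior × likelihood for each source: 0.04·0.04=0.001600, 0.17·0.277=0.04709, 0.13·0.079=0.01027, 0.3·0.328=0.09840, 0.36·0.333=0.1199. Summing gives P(defective) = 0.27724.
P(Machine 3 | defective) = 0.01027 / 0.27724 = 0.037.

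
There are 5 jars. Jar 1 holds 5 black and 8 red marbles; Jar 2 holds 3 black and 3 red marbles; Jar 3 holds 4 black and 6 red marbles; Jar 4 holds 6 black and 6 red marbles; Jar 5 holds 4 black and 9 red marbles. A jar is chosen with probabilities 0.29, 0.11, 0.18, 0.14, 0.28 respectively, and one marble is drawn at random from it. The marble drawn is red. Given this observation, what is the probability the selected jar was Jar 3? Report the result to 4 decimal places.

Posterior probability ≈ 0.1784

P(red|Jar 1) = 0.6154; P(red|Jar 2) = 0.5; P(red|Jar 3) = 0.6; P(red|Jar 4) = 0.5; P(red|Jar 5) = 0.6923.
Prior × likelihood for each source: 0.29·0.6154=0.1785, 0.11·0.5=0.05500, 0.18·0.6=0.1080, 0.14·0.5=0.07000, 0.28·0.6923=0.1938. Summing gives P(red) = 0.60531.
P(Jar 3 | red) = 0.1080 / 0.60531 = 0.1784.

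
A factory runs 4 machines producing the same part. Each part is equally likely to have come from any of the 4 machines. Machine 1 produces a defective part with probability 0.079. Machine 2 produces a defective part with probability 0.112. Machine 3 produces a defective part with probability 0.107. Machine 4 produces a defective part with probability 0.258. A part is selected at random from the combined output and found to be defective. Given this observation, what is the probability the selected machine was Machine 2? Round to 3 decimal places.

P(defective|M1) = 0.079; P(defective|M2) = 0.112; P(defective|M3) = 0.107; P(defective|M4) = 0.258.
Prior × likelihood for each source: 0.25·0.079=0.01975, 0.25·0.112=0.02800, 0.25·0.107=0.02675, 0.25·0.258=0.06450. Summing gives P(defective) = 0.13900.
P(Machine 2 | defective) = 0.02800 / 0.13900 = 0.201.

Posterior probability ≈ 0.201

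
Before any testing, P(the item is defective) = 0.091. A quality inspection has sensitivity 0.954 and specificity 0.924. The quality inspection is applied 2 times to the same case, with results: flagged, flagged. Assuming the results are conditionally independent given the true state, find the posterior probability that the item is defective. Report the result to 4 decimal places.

Let H be the event that the item is defective; start with P(H) = 0.091. P('flagged'|H) = 0.954, P('flagged'|¬H) = 0.076.
Update on result 1 ('flagged'): P(H) ← 0.954·0.0910 / (0.954·0.0910 + 0.076·0.9090) = 0.086814/0.15590 = 0.5569.
Update on result 2 ('flagged'): P(H) ← 0.954·0.5569 / (0.954·0.5569 + 0.076·0.4431) = 0.53125/0.56493 = 0.9404.

Posterior P(H) ≈ 0.9404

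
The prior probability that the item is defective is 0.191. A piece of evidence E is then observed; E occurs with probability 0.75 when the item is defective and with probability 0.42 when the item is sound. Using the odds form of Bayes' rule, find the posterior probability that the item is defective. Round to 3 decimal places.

Prior odds = 0.191/(1−0.191) = 0.23609. In log-odds, ln(0.23609) = -1.4435.
Add log likelihood ratio: ln(1.7857) = 0.57982.
Posterior log-odds = -0.86371, so posterior odds = exp(-0.86371) = 0.42160. Converting, P(H|E) = 0.42160/1.4216 = 0.297.

Posterior probability ≈ 0.297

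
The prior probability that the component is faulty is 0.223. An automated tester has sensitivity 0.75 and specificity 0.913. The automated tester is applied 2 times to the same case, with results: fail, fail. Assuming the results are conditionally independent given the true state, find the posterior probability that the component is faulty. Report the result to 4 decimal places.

With H the event that the component is faulty, the joint likelihood of the observed sequence is P(data|H) = 0.75·0.75 = 0.56250 and P(data|¬H) = 0.087·0.087 = 0.0075690.
Bayes: P(H|data) = 0.223·0.56250 / (0.223·0.56250 + 0.777·0.0075690) = 0.12544/0.13132 = 0.9552.

Posterior P(H) ≈ 0.9552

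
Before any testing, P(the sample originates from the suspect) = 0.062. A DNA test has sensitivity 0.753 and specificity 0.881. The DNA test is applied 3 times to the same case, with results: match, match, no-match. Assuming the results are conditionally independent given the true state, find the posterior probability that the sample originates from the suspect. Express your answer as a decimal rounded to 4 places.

With H the event that the sample originates from the suspect, the joint likelihood of the observed sequence is P(data|H) = 0.753·0.753·0.247 = 0.14005 and P(data|¬H) = 0.119·0.119·0.881 = 0.012476.
Bayes: P(H|data) = 0.062·0.14005 / (0.062·0.14005 + 0.938·0.012476) = 0.0086832/0.020386 = 0.4259.

Posterior P(H) ≈ 0.4259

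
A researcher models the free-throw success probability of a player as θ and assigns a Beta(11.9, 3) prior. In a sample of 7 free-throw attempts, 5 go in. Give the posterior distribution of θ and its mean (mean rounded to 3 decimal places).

Posterior: Beta(16.9, 5); mean ≈ 0.772

Observing 5 successes and 2 failures updates Beta(11.9, 3) by adding the success and failure counts to the two shape parameters: α = 11.9+5 = 16.9, β = 3+2 = 5.
Posterior mean = α/(α+β) = 16.9/21.9 = 0.772.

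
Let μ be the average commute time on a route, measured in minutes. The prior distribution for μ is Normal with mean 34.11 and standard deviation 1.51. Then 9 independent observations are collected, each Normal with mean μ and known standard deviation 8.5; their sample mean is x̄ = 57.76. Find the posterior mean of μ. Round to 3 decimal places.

With known σ, the Normal prior is conjugate. Weight on the data is w = (n/σ²)/(n/σ² + 1/τ₀²) = 0.124567/(0.124567+0.438577) = 0.22120.
Posterior mean = w·x̄ + (1−w)·μ₀ = 0.22120·57.76 + 0.77880·34.11 = 39.341.

Posterior mean ≈ 39.341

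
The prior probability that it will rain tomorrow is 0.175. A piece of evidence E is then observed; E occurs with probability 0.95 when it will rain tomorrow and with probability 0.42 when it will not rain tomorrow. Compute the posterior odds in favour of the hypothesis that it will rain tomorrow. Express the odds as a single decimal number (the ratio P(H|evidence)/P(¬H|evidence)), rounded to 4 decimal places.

Posterior odds ≈ 0.4798

Prior odds = 0.175/(1−0.175) = 0.21212. In log-odds, ln(0.21212) = -1.5506.
Add log likelihood ratio: ln(2.2619) = 0.81621.
Posterior log-odds = -0.73439, so posterior odds = exp(-0.73439) = 0.47980.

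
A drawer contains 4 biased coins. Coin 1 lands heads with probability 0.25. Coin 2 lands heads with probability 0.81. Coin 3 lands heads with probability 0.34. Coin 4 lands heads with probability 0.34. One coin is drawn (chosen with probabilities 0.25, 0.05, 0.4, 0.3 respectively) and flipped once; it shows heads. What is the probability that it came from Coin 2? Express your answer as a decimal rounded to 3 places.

Tabulate prior·likelihood by source: [1] prior 0.25, lik 0.25, product 0.06250; [2] prior 0.05, lik 0.81, product 0.04050; [3] prior 0.4, lik 0.34, product 0.1360; [4] prior 0.3, lik 0.34, product 0.1020.
Normalizing constant = 0.34100; the posterior for Coin 2 is its product over the sum, 0.04050/0.34100 = 0.119.

Posterior probability ≈ 0.119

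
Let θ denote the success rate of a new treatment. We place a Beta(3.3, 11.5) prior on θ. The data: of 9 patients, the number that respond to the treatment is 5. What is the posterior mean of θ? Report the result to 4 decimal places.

The binomial likelihood is conjugate to the Beta prior: with 5 successes and 4 failures, the posterior is Beta(3.3+5, 11.5+4) = Beta(8.3, 15.5).
E[θ | data] = 8.3/(8.3+15.5) = 0.3487.

Posterior mean ≈ 0.3487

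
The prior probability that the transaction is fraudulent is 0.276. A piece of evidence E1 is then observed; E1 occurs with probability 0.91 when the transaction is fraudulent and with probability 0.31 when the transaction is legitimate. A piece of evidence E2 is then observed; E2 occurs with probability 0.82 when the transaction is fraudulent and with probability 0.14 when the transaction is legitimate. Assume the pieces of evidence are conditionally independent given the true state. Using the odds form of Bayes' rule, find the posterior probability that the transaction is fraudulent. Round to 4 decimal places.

Posterior probability ≈ 0.8676

Prior odds = 0.276/(1−0.276) = 0.38122. In log-odds, ln(0.38122) = -0.96439.
Add log likelihood ratios: ln(2.9355) + ln(5.8571) = 2.8445.
Posterior log-odds = 1.8801, so posterior odds = exp(1.8801) = 6.5544. Converting, P(H|E) = 6.5544/7.5544 = 0.8676.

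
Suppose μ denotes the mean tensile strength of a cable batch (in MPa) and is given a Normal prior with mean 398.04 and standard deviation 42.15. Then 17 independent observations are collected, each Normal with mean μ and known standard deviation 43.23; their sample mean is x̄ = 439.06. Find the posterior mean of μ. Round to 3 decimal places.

Prior precision 1/τ₀² = 1/42.15² = 0.00056287; data precision n/σ² = 17/43.23² = 0.00909659.
Posterior precision = 0.00056287 + 0.00909659 = 0.00965945.
Posterior mean = (0.00056287·398.04 + 0.00909659·439.06) / 0.00965945 = 436.670.

Posterior mean ≈ 436.670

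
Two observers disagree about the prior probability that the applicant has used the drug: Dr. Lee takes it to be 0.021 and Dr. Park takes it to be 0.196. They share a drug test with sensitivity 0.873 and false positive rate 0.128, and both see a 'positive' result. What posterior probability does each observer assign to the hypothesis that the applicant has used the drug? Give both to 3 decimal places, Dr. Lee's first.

Dr. Lee: 0.128; Dr. Park: 0.624

P('+'|H) = 0.873, P('+'|¬H) = 0.128.
Dr. Lee: numerator 0.873·0.021 = 0.018333; evidence = 0.018333+0.128·0.979 = 0.14365; posterior = 0.128.
Dr. Park: numerator 0.873·0.196 = 0.17111; evidence = 0.17111+0.128·0.804 = 0.27402; posterior = 0.624.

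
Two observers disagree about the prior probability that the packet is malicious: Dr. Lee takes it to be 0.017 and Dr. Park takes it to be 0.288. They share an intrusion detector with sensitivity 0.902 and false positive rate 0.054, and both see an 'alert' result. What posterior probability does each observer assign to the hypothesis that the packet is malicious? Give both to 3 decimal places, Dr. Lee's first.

P('+'|H) = 0.902, P('+'|¬H) = 0.054.
Dr. Lee: numerator 0.902·0.017 = 0.015334; evidence = 0.015334+0.054·0.983 = 0.068416; posterior = 0.224.
Dr. Park: numerator 0.902·0.288 = 0.25978; evidence = 0.25978+0.054·0.712 = 0.29822; posterior = 0.871.

Dr. Lee: 0.224; Dr. Park: 0.871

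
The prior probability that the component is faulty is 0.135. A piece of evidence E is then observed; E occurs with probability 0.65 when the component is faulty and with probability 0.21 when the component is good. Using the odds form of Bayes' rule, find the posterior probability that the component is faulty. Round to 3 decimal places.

Posterior probability ≈ 0.326

Prior odds = 0.135/(1−0.135) = 0.15607.
Likelihood ratio for E = 0.65/0.21 = 3.0952.
Posterior odds = prior odds × LR = 0.48307.
Posterior probability = odds/(1+odds) = 0.48307/1.4831 = 0.326.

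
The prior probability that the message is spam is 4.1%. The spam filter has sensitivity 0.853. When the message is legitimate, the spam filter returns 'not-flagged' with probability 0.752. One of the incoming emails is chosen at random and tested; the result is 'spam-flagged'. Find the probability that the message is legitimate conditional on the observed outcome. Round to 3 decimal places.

P(¬H | E) ≈ 0.872

Let H be the event that the message is spam. P(H) = 0.041, so P(¬H) = 0.959. With E the 'spam-flagged' result, P(E|H) = 0.853 and P(E|¬H) = 0.248.
P(E) = 0.853·0.041 + 0.248·0.959 = 0.034973 + 0.23783 = 0.27280.
By Bayes' theorem, P(H|E) = 0.034973 / 0.27280 = 0.128. Hence P(¬H|E) = 1 − 0.128 = 0.872.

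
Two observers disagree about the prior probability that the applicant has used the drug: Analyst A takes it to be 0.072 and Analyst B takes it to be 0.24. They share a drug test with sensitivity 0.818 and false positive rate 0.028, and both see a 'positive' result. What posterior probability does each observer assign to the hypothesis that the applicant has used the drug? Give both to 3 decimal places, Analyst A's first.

Analyst A: 0.694; Analyst B: 0.902

The likelihood ratio for a 'positive' result is 0.818/0.028 = 29.214.
Analyst A: prior odds 0.072/0.928 = 0.077586; posterior odds 2.2666; posterior probability 0.694.
Analyst B: prior odds 0.24/0.76 = 0.31579; posterior odds 9.2256; posterior probability 0.902.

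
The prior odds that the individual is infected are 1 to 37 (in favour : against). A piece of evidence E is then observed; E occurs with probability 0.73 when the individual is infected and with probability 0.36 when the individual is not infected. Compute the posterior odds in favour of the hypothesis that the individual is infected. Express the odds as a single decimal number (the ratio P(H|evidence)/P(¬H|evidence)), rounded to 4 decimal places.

Posterior odds ≈ 0.0548

Prior odds = 1/37 = 0.027027. In log-odds, ln(0.027027) = -3.6109.
Add log likelihood ratio: ln(2.0278) = 0.70694.
Posterior log-odds = -2.9040, so posterior odds = exp(-2.9040) = 0.054805.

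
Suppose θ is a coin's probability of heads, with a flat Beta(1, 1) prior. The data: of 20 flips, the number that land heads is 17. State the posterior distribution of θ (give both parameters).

The binomial likelihood is conjugate to the Beta prior: with 17 successes and 3 failures, the posterior is Beta(1+17, 1+3) = Beta(18, 4).

Posterior: Beta(18, 4)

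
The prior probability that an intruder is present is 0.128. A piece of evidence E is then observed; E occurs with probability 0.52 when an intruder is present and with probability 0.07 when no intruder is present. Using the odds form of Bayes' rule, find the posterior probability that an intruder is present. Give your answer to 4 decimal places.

Posterior probability ≈ 0.5216

Prior odds = 0.128/(1−0.128) = 0.14679.
Likelihood ratio for E = 0.52/0.07 = 7.4286.
Posterior odds = prior odds × LR = 1.0904.
Posterior probability = odds/(1+odds) = 1.0904/2.0904 = 0.5216.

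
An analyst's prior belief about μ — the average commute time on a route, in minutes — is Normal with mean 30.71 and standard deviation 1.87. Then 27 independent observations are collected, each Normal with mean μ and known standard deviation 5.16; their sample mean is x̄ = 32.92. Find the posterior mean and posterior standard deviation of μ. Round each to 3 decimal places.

Posterior mean ≈ 32.434; posterior SD ≈ 0.877

Prior precision 1/τ₀² = 1/1.87² = 0.285968; data precision n/σ² = 27/5.16² = 1.01406.
Posterior precision = 0.285968 + 1.01406 = 1.30003, giving posterior SD = 1/√1.30003 = 0.877.
Posterior mean = (0.285968·30.71 + 1.01406·32.92) / 1.30003 = 32.434.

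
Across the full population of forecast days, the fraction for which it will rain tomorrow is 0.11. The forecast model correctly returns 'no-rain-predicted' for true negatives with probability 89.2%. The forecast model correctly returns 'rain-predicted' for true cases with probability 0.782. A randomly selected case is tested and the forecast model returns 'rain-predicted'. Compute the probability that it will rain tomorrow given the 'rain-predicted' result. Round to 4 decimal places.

P(H | E) ≈ 0.4723

Write H for 'it will rain tomorrow'. Prior odds H:¬H = 0.11/0.89 = 0.12360. For the 'rain-predicted' outcome, the likelihood ratio is 0.782/0.108 = 7.2407.
Posterior odds = 0.12360 × 7.2407 = 0.89492, so P(H|E) = 0.89492/(1+0.89492) = 0.4723.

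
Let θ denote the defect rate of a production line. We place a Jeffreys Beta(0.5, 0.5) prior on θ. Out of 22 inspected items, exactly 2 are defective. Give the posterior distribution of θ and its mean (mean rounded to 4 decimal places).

Posterior: Beta(2.5, 20.5); mean ≈ 0.1087

The binomial likelihood is conjugate to the Beta prior: with 2 successes and 20 failures, the posterior is Beta(0.5+2, 0.5+20) = Beta(2.5, 20.5).
E[θ | data] = 2.5/(2.5+20.5) = 0.1087.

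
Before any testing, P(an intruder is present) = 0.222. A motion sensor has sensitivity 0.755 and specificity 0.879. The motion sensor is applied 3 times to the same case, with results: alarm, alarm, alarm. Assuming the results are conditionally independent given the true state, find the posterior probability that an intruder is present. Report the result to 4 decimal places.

Let H be the event that an intruder is present; start with P(H) = 0.222. P('alarm'|H) = 0.755, P('alarm'|¬H) = 0.121.
Update on result 1 ('alarm'): P(H) ← 0.755·0.2220 / (0.755·0.2220 + 0.121·0.7780) = 0.16761/0.26175 = 0.6403.
Update on result 2 ('alarm'): P(H) ← 0.755·0.6403 / (0.755·0.6403 + 0.121·0.3597) = 0.48346/0.52698 = 0.9174.
Update on result 3 ('alarm'): P(H) ← 0.755·0.9174 / (0.755·0.9174 + 0.121·0.0826) = 0.69265/0.70264 = 0.9858.

Posterior P(H) ≈ 0.9858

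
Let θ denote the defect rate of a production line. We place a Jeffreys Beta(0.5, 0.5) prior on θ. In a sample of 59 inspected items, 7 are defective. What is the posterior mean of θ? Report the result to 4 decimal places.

Posterior mean ≈ 0.1250

The binomial likelihood is conjugate to the Beta prior: with 7 successes and 52 failures, the posterior is Beta(0.5+7, 0.5+52) = Beta(7.5, 52.5).
E[θ | data] = 7.5/(7.5+52.5) = 0.1250.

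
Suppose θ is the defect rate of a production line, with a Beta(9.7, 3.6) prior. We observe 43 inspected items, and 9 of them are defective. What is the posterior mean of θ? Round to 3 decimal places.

Posterior mean ≈ 0.332

The binomial likelihood is conjugate to the Beta prior: with 9 successes and 34 failures, the posterior is Beta(9.7+9, 3.6+34) = Beta(18.7, 37.6).
Posterior mean = α/(α+β) = 18.7/56.3 = 0.332.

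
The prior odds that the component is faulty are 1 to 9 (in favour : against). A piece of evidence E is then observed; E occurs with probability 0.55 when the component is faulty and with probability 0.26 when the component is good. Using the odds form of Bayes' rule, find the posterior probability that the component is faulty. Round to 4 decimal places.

Posterior probability ≈ 0.1903

Prior odds = 1/9 = 0.11111.
Likelihood ratio for E = 0.55/0.26 = 2.1154.
Posterior odds = prior odds × LR = 0.23504.
Posterior probability = odds/(1+odds) = 0.23504/1.2350 = 0.1903.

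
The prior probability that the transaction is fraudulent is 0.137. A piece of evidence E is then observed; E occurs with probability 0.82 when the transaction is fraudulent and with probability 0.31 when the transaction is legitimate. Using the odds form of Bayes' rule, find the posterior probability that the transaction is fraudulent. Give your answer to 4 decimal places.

Prior odds = 0.137/(1−0.137) = 0.15875.
Likelihood ratio for E = 0.82/0.31 = 2.6452.
Posterior odds = prior odds × LR = 0.41992.
Posterior probability = odds/(1+odds) = 0.41992/1.4199 = 0.2957.

Posterior probability ≈ 0.2957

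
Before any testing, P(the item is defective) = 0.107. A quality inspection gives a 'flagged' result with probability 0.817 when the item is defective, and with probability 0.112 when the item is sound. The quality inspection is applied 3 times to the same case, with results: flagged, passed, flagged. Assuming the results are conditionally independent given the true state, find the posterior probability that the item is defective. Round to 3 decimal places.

Posterior P(H) ≈ 0.568

Let H be the event that the item is defective; start with P(H) = 0.107. P('flagged'|H) = 0.817, P('flagged'|¬H) = 0.112.
Update on result 1 ('flagged'): P(H) ← 0.817·0.1070 / (0.817·0.1070 + 0.112·0.8930) = 0.087419/0.18744 = 0.4664.
Update on result 2 ('passed'): P(H) ← 0.183·0.4664 / (0.183·0.4664 + 0.888·0.5336) = 0.085351/0.55919 = 0.1526.
Update on result 3 ('flagged'): P(H) ← 0.817·0.1526 / (0.817·0.1526 + 0.112·0.8474) = 0.12470/0.21961 = 0.5678.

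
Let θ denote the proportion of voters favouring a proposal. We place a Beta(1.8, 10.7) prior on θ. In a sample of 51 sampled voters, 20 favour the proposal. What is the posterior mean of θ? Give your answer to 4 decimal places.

Observing 20 successes and 31 failures updates Beta(1.8, 10.7) by adding the success and failure counts to the two shape parameters: α = 1.8+20 = 21.8, β = 10.7+31 = 41.7.
Posterior mean = α/(α+β) = 21.8/63.5 = 0.3433.

Posterior mean ≈ 0.3433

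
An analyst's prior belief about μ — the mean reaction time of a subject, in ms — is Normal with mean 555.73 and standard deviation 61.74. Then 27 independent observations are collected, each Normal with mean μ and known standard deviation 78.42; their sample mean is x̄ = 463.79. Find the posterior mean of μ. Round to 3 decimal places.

Prior precision 1/τ₀² = 1/61.74² = 0.00026234; data precision n/σ² = 27/78.42² = 0.00439046.
Posterior precision = 0.00026234 + 0.00439046 = 0.00465280.
Posterior mean = (0.00026234·555.73 + 0.00439046·463.79) / 0.00465280 = 468.974.

Posterior mean ≈ 468.974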